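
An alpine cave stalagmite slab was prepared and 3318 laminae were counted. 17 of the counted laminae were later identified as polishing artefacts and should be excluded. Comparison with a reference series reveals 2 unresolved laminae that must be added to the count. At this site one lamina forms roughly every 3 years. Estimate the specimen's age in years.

After corrections the count is 3318 − 17 + 2 = 3303 laminae.
At 3 years per lamina, 3303 × 3 = 9909 years.

9909 years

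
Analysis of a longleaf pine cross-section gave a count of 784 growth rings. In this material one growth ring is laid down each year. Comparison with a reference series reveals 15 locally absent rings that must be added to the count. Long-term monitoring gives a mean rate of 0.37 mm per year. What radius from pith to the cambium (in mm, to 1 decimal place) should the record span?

295.6 mm

Correcting the raw count gives 784 + 15 = 799 true growth rings.
799 years at 0.37 mm/year gives 0.37 × 799 = 295.6 mm.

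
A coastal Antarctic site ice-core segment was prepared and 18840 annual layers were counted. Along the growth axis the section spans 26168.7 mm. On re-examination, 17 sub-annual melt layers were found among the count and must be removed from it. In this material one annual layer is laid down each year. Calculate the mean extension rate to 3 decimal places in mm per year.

True annual layer count = 18840 − 17 = 18823.
26168.7 mm over 18823 years gives 26168.7 / 18823 ≈ 1.390 mm per year.

1.390 mm per year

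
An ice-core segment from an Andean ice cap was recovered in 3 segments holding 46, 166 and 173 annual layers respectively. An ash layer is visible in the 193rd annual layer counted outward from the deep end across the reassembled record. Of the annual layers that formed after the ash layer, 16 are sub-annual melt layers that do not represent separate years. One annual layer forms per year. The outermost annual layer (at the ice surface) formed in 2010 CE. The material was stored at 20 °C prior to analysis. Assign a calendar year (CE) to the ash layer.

Total annual layers = 46 + 166 + 173 = 385.
Between annual layer 193 and the ice surface there are 385 − 193 = 192 annual layers.
Excluding 16 false annual layers: 192 − 16 = 176.
2010 − 176 = 1834 CE.

1834 CE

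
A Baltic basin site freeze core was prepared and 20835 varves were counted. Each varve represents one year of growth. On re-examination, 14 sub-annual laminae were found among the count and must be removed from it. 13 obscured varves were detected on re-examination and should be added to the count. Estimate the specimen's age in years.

20834 yr

After corrections the count is 20835 − 14 + 13 = 20834 varves.
With a one-to-one varve periodicity this is 20834 years.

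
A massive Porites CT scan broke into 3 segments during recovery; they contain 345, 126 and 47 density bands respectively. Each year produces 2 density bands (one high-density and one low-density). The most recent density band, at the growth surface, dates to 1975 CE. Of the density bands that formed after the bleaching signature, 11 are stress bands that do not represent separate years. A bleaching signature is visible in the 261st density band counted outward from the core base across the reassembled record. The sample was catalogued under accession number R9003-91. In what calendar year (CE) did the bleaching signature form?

Total density bands = 345 + 126 + 47 = 518.
The bleaching signature sits at density band 261 from the core base, so 518 − 261 = 257 density bands formed after it.
257 − 11 false = 246 true density bands after the bleaching signature.
246 density bands at 2 per year is 246 / 2 = 123 years.
Counting back 123 years from 1975 CE places the bleaching signature in 1975 − 123 = 1852 CE.

1852 CE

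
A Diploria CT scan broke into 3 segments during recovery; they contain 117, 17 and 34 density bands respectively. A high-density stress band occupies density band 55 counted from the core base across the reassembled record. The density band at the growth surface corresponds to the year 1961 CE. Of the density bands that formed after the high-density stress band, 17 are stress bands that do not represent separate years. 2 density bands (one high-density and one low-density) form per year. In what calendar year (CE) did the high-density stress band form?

1913 CE

Total density bands = 117 + 17 + 34 = 168.
168 − 55 = 113 density bands lie beyond the high-density stress band toward the growth surface.
113 − 17 false = 96 true density bands after the high-density stress band.
Dividing by 2 density bands per year: 96 / 2 = 48 years.
Counting back 48 years from 1961 CE places the high-density stress band in 1961 − 48 = 1913 CE.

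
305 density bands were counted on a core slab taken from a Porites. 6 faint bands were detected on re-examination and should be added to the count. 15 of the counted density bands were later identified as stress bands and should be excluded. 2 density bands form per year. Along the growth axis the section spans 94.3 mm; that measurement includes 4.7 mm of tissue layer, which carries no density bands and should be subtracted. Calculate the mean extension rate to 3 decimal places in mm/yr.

After corrections the count is 305 − 15 + 6 = 296 density bands.
With 2 density bands per year, 296 / 2 = 148 years.
Removing the 4.7 mm offcut leaves 94.3 − 4.7 = 89.6 mm.
89.6 mm over 148 years gives 89.6 / 148 ≈ 0.605 mm/yr.

0.605 mm/yr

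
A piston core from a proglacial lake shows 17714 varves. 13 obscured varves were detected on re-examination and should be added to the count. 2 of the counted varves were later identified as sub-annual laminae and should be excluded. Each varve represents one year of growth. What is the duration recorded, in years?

After corrections the count is 17714 − 2 + 13 = 17725 varves.
With a one-to-one varve periodicity this is 17725 years.

17725 years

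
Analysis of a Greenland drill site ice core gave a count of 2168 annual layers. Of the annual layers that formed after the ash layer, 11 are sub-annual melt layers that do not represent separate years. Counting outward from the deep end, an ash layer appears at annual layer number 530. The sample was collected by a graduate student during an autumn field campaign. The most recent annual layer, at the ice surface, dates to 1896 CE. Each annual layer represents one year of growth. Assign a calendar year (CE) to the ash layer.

269 CE

The ash layer sits at annual layer 530 from the deep end, so 2168 − 530 = 1638 annual layers formed after it.
Excluding 11 false annual layers: 1638 − 11 = 1627.
The annual layer at the ice surface is 1896 CE, so the ash layer dates to 1896 − 1627 = 269 CE.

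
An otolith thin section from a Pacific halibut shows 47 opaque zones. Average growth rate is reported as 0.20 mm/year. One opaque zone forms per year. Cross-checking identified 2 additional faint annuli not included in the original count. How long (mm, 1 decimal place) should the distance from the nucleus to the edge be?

9.8 mm

True opaque zone count = 47 + 2 = 49.
Length ≈ 0.20 × 49 = 9.8 mm.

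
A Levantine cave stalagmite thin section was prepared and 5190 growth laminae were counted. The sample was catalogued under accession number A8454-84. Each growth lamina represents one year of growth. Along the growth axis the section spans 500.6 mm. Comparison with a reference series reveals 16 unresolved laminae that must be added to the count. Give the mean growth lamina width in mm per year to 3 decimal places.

Correcting the raw count gives 5190 + 16 = 5206 true growth laminae.
500.6 mm over 5206 years gives 500.6 / 5206 ≈ 0.096 mm per year.

0.096 mm per year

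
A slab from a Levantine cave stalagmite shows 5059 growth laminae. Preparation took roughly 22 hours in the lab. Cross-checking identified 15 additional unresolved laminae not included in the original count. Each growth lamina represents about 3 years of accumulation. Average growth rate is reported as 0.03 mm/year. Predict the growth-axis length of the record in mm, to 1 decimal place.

True growth lamina count = 5059 + 15 = 5074.
At 3 years per growth lamina, 5074 × 3 = 15222 years.
15222 years at 0.03 mm/year gives 0.03 × 15222 = 456.7 mm.

456.7 mm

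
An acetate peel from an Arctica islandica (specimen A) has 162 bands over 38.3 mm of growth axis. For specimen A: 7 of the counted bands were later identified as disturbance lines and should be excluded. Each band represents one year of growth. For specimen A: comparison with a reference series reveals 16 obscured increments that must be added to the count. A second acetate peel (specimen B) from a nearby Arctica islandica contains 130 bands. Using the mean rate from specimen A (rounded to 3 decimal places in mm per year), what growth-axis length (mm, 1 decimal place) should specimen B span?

29.1 mm

Specimen A: adjusted count: 162 − 7 + 16 = 171 bands.
A: 38.3 mm over 171 years gives 38.3 / 171 ≈ 0.224 mm/year.
Length of B = 0.224 × 130 = 29.1 mm.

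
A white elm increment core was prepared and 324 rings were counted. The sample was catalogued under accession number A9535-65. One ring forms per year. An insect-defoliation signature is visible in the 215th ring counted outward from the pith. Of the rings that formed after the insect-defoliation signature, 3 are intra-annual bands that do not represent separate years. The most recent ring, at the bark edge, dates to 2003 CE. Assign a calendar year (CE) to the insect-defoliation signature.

1897 CE

324 − 215 = 109 rings lie beyond the insect-defoliation signature toward the bark edge.
Excluding 3 false rings: 109 − 3 = 106.
2003 − 106 = 1897 CE.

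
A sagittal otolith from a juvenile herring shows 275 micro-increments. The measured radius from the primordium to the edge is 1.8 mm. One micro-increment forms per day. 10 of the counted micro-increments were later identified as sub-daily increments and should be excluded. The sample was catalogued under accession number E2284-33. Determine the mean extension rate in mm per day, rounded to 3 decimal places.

0.007 mm per day

True micro-increment count = 275 − 10 = 265.
1.8 mm over 265 days gives 1.8 / 265 ≈ 0.007 mm per day.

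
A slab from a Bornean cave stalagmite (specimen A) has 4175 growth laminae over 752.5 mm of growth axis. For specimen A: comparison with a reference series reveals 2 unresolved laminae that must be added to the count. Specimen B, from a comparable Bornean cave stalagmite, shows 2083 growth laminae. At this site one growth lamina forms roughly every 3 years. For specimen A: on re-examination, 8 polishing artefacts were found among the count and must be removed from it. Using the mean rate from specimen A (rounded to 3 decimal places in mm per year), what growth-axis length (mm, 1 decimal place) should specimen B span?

Specimen A: correcting the raw count gives 4175 − 8 + 2 = 4169 true growth laminae.
Specimen A: at 3 years per growth lamina, 4169 × 3 = 12507 years.
A: Extension rate ≈ 752.5 / 12507 = 0.060 mm/yr.
Specimen B: at 3 years per growth lamina, 2083 × 3 = 6249 years. B's length ≈ 0.060 × 6249 = 374.9 mm.

374.9 mm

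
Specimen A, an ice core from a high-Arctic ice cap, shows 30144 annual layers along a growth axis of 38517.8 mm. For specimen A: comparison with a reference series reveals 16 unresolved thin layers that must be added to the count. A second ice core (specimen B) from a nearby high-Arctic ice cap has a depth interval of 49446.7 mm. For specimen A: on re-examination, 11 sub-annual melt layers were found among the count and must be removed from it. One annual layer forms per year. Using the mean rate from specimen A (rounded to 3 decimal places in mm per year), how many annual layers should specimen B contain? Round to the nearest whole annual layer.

Specimen A: true annual layer count = 30144 − 11 + 16 = 30149.
A: Mean rate = 38517.8 mm / 30149 years ≈ 1.278 mm/year.
B spans 49446.7 / 1.278 = 38690.69 years ≈ 38691 annual layers.

38691 annual layers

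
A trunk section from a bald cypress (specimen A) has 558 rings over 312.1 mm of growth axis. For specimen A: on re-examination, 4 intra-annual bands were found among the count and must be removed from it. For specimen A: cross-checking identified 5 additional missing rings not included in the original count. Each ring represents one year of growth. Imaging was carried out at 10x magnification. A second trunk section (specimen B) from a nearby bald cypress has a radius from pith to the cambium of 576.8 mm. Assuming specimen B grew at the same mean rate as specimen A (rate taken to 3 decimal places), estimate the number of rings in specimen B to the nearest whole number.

1034 rings

Specimen A: true ring count = 558 − 4 + 5 = 559.
A: Extension rate ≈ 312.1 / 559 = 0.558 mm/yr.
Specimen B: 576.8 mm / 0.558 mm per year = 1033.69 years ≈ 1034 rings.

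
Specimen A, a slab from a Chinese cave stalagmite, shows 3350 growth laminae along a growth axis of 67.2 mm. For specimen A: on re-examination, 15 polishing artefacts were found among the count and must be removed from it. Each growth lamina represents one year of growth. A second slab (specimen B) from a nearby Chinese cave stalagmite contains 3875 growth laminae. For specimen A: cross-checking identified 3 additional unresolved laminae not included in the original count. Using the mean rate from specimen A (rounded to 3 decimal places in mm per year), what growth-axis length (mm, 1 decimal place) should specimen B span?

77.5 mm

Specimen A: true growth lamina count = 3350 − 15 + 3 = 3338.
A: 67.2 mm over 3338 years gives 67.2 / 3338 ≈ 0.020 mm per year.
Length of B = 0.020 × 3875 = 77.5 mm.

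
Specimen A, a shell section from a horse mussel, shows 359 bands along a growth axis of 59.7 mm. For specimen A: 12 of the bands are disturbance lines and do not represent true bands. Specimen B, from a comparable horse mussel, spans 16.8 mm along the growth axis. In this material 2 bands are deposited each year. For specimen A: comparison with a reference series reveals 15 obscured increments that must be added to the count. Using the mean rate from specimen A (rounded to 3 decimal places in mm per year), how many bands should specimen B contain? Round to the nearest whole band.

Specimen A: true band count = 359 − 12 + 15 = 362.
Specimen A: dividing by 2 bands per year: 362 / 2 = 181 years.
A: Mean rate = 59.7 mm / 181 years ≈ 0.330 mm per year.
Specimen B: 16.8 mm / 0.330 mm per year = 50.91 years; at 2 bands per year that is 50.91 × 2 ≈ 102 bands.

102 bands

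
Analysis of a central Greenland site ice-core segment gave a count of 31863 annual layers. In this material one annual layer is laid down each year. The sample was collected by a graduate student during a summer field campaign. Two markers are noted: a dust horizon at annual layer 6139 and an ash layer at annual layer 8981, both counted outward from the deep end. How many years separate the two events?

The two markers are separated by 8981 − 6139 = 2842 annual layers.
At one annual layer per year, 2842 years elapsed between them.

2842 yr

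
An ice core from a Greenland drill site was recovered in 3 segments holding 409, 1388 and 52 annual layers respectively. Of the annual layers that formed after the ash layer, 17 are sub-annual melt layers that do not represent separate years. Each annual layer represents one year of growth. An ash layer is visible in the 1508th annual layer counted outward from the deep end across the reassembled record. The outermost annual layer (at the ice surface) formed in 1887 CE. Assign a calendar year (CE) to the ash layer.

Total annual layers = 409 + 1388 + 52 = 1849.
Between annual layer 1508 and the ice surface there are 1849 − 1508 = 341 annual layers.
Excluding 17 false annual layers: 341 − 17 = 324.
Counting back 324 years from 1887 CE places the ash layer in 1887 − 324 = 1563 CE.

1563 CE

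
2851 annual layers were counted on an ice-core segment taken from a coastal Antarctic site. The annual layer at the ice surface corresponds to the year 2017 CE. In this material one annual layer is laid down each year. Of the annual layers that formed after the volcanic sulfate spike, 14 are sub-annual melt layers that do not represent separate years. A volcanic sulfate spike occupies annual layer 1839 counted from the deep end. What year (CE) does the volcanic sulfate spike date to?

1019 CE

Between annual layer 1839 and the ice surface there are 2851 − 1839 = 1012 annual layers.
Removing the 14 false annual layers leaves 1012 − 14 = 998 true annual layers beyond the volcanic sulfate spike.
2017 − 998 = 1019 CE.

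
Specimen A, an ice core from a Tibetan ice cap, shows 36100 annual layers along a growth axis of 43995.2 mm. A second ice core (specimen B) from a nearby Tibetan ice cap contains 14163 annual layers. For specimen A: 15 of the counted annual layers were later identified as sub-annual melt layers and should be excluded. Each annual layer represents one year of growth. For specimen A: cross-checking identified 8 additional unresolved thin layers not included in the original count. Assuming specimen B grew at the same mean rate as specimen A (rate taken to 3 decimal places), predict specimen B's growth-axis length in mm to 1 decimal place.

17264.7 mm

Specimen A: adjusted count: 36100 − 15 + 8 = 36093 annual layers.
A: Mean rate = 43995.2 mm / 36093 years ≈ 1.219 mm per year.
Length of B = 1.219 × 14163 = 17264.7 mm.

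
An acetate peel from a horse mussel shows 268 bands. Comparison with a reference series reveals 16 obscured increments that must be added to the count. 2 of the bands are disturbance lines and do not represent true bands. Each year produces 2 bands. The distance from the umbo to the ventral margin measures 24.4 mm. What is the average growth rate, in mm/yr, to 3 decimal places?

Adjusted count: 268 − 2 + 16 = 282 bands.
With 2 bands per year, 282 / 2 = 141 years.
Extension rate ≈ 24.4 / 141 = 0.173 mm/yr.

0.173 mm/yr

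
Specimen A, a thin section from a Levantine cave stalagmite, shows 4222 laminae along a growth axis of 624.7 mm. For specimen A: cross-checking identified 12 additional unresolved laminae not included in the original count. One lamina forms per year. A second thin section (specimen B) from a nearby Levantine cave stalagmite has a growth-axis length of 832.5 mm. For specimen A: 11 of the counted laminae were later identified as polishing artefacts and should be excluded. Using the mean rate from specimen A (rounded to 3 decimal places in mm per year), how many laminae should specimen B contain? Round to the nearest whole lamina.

Specimen A: after corrections the count is 4222 − 11 + 12 = 4223 laminae.
A: Extension rate ≈ 624.7 / 4223 = 0.148 mm/year.
Specimen B: 832.5 mm / 0.148 mm per year = 5625.00 years ≈ 5625 laminae.

5625 laminae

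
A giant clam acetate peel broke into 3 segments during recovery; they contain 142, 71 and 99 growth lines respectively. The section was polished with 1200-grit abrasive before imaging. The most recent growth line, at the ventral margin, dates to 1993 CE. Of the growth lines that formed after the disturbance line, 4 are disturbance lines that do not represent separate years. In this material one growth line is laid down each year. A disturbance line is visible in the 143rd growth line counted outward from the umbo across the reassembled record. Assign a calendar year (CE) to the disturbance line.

1828 CE

Total growth lines = 142 + 71 + 99 = 312.
The disturbance line sits at growth line 143 from the umbo, so 312 − 143 = 169 growth lines formed after it.
Removing the 4 false growth lines leaves 169 − 4 = 165 true growth lines beyond the disturbance line.
The growth line at the ventral margin is 1993 CE, so the disturbance line dates to 1993 − 165 = 1828 CE.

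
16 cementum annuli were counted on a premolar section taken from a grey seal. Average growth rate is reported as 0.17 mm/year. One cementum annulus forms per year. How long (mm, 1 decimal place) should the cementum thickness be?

2.7 mm

16 years of growth are recorded.
Predicted length = 0.17 mm/year × 16 years = 2.7 mm.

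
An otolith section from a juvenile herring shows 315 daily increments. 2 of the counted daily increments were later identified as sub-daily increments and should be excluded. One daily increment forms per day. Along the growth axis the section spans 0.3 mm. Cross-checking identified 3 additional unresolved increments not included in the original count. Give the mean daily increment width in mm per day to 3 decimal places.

0.001 mm per day

Adjusted count: 315 − 2 + 3 = 316 daily increments.
0.3 mm over 316 days gives 0.3 / 316 ≈ 0.001 mm per day.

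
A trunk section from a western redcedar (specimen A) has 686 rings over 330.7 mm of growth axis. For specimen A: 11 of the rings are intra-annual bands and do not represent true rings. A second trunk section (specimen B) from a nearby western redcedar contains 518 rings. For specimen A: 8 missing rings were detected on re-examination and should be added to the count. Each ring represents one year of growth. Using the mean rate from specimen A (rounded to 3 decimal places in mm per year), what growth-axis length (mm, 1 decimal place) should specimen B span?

250.7 mm

Specimen A: after corrections the count is 686 − 11 + 8 = 683 rings.
A: Extension rate ≈ 330.7 / 683 = 0.484 mm/yr.
B's length ≈ 0.484 × 518 = 250.7 mm.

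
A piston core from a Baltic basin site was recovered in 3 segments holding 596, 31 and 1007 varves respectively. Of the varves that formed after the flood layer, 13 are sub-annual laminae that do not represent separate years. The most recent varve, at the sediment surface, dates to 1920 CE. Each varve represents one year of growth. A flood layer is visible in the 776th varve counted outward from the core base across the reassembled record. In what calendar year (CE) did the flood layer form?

Total varves = 596 + 31 + 1007 = 1634.
1634 − 776 = 858 varves lie beyond the flood layer toward the sediment surface.
Removing the 13 false varves leaves 858 − 13 = 845 true varves beyond the flood layer.
Counting back 845 years from 1920 CE places the flood layer in 1920 − 845 = 1075 CE.

1075 CE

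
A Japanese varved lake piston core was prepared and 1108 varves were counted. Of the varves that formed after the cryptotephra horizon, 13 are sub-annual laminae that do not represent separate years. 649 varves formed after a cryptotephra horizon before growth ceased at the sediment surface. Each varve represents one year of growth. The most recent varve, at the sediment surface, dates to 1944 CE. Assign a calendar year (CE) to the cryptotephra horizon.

There are 649 varves younger than the cryptotephra horizon.
Excluding 13 false varves: 649 − 13 = 636.
Counting back 636 years from 1944 CE places the cryptotephra horizon in 1944 − 636 = 1308 CE.

1308 CE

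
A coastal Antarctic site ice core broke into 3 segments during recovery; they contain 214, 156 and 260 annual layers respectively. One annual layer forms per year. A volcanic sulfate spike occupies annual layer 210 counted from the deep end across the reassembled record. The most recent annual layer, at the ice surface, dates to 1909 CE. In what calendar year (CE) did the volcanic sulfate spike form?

1489 CE

Total annual layers = 214 + 156 + 260 = 630.
Between annual layer 210 and the ice surface there are 630 − 210 = 420 annual layers.
The annual layer at the ice surface is 1909 CE, so the volcanic sulfate spike dates to 1909 − 420 = 1489 CE.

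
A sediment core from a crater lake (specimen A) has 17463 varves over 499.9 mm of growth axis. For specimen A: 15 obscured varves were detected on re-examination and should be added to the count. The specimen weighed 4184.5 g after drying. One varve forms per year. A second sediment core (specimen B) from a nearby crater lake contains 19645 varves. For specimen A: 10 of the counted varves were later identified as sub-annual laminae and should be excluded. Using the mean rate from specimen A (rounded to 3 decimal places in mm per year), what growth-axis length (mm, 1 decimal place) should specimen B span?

Specimen A: true varve count = 17463 − 10 + 15 = 17468.
A: Extension rate ≈ 499.9 / 17468 = 0.029 mm per year.
Length of B = 0.029 × 19645 = 569.7 mm.

569.7 mm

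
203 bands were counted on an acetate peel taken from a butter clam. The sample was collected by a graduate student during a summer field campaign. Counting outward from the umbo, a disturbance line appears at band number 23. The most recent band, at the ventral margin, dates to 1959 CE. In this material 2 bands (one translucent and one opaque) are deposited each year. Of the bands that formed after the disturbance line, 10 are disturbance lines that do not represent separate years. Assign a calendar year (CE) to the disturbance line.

203 − 23 = 180 bands lie beyond the disturbance line toward the ventral margin.
180 − 10 false = 170 true bands after the disturbance line.
With 2 bands per year, 170 / 2 = 85 years.
The band at the ventral margin is 1959 CE, so the disturbance line dates to 1959 − 85 = 1874 CE.

1874 CE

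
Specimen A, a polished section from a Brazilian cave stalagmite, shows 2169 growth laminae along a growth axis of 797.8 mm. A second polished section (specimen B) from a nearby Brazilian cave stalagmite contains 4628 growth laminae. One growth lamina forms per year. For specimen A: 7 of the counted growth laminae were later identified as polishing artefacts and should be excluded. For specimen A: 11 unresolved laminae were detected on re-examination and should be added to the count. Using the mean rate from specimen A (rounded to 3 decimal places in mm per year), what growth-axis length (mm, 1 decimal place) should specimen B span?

Specimen A: correcting the raw count gives 2169 − 7 + 11 = 2173 true growth laminae.
A: Extension rate ≈ 797.8 / 2173 = 0.367 mm/yr.
B's length ≈ 0.367 × 4628 = 1698.5 mm.

1698.5 mm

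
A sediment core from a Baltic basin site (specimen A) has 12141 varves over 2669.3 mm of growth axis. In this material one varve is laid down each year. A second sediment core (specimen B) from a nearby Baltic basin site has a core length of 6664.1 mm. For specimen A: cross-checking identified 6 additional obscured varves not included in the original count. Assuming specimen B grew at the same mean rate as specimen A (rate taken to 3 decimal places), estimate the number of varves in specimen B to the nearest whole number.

30291 varves

Specimen A: adjusted count: 12141 + 6 = 12147 varves.
A: 2669.3 mm over 12147 years gives 2669.3 / 12147 ≈ 0.220 mm/yr.
Specimen B: 6664.1 mm / 0.220 mm per year = 30291.36 years ≈ 30291 varves.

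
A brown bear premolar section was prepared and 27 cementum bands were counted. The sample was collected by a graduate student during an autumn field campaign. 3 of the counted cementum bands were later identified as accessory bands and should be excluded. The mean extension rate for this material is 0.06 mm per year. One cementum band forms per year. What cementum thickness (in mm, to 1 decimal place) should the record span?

1.4 mm

After corrections the count is 27 − 3 = 24 cementum bands.
24 years at 0.06 mm/year gives 0.06 × 24 = 1.4 mm.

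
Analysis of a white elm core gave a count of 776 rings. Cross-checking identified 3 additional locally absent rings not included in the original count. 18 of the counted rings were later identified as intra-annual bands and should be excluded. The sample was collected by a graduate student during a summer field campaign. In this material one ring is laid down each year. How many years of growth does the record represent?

After corrections the count is 776 − 18 + 3 = 761 rings.
With a one-to-one ring periodicity this is 761 years.

761 years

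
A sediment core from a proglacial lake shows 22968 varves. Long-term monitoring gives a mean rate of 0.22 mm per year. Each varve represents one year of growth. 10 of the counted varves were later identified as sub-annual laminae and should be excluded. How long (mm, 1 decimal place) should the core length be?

After corrections the count is 22968 − 10 = 22958 varves.
22958 years at 0.22 mm/year gives 0.22 × 22958 = 5050.8 mm.

5050.8 mm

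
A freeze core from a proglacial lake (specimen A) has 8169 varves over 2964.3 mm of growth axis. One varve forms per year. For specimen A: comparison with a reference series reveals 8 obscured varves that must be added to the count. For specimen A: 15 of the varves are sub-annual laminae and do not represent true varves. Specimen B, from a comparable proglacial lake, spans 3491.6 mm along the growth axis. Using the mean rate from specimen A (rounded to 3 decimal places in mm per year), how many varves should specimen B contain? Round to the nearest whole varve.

9619 varves

Specimen A: true varve count = 8169 − 15 + 8 = 8162.
A: Mean rate = 2964.3 mm / 8162 years ≈ 0.363 mm per year.
B spans 3491.6 / 0.363 = 9618.73 years ≈ 9619 varves.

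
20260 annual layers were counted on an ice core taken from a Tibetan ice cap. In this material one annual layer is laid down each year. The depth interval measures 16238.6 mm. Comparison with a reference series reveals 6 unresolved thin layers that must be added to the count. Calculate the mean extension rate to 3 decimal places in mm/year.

0.801 mm/year

Correcting the raw count gives 20260 + 6 = 20266 true annual layers.
Mean rate = 16238.6 mm / 20266 years ≈ 0.801 mm/year.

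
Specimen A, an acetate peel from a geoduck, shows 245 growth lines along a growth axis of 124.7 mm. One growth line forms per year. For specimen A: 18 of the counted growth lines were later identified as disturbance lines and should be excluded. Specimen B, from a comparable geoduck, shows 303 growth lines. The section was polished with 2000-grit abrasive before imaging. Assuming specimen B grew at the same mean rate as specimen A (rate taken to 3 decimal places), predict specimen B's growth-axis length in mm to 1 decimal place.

Specimen A: correcting the raw count gives 245 − 18 = 227 true growth lines.
A: Extension rate ≈ 124.7 / 227 = 0.549 mm per year.
B's length ≈ 0.549 × 303 = 166.3 mm.

166.3 mm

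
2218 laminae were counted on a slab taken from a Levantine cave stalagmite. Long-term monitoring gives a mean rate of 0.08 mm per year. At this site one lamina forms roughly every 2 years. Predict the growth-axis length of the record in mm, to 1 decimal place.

354.9 mm

2218 laminae at 2 years each span 2218 × 2 = 4436 years.
Length ≈ 0.08 × 4436 = 354.9 mm.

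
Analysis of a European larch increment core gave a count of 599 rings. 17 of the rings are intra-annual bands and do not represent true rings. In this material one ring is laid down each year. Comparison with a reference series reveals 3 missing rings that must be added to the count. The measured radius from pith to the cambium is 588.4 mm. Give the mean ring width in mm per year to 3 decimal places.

Correcting the raw count gives 599 − 17 + 3 = 585 true rings.
588.4 mm over 585 years gives 588.4 / 585 ≈ 1.006 mm per year.

1.006 mm per year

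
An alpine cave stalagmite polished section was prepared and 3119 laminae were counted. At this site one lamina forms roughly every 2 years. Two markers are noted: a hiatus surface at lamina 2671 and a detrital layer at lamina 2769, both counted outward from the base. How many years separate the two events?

196 yr

Separation: 2769 − 2671 = 98 laminae.
98 laminae at 2 years each span 98 × 2 = 196 years.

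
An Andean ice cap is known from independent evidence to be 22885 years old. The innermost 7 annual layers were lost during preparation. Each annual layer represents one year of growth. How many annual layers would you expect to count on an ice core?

22878 annual layers

One annual layer per year gives 22885 annual layers over 22885 years.
Subtracting the 7 annual layers not captured gives 22885 − 7 = 22878 annual layers in the record.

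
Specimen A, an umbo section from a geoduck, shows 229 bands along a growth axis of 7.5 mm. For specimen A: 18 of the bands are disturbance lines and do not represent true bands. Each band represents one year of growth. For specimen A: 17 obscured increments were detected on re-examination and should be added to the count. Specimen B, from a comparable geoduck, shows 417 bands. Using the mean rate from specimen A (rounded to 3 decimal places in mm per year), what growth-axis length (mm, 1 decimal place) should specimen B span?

13.8 mm

Specimen A: correcting the raw count gives 229 − 18 + 17 = 228 true bands.
A: Extension rate ≈ 7.5 / 228 = 0.033 mm/year.
For B, 0.033 mm/year × 417 years = 13.8 mm.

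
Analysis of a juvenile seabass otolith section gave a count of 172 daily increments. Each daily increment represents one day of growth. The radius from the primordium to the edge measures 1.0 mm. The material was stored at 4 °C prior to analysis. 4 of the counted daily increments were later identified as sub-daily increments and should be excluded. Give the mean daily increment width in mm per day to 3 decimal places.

0.006 mm per day

True daily increment count = 172 − 4 = 168.
Mean rate = 1.0 mm / 168 days ≈ 0.006 mm per day.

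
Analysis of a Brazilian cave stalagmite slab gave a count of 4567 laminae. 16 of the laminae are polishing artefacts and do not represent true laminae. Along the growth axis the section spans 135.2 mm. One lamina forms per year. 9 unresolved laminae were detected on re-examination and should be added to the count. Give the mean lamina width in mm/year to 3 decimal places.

Correcting the raw count gives 4567 − 16 + 9 = 4560 true laminae.
135.2 mm over 4560 years gives 135.2 / 4560 ≈ 0.030 mm/year.

0.030 mm/year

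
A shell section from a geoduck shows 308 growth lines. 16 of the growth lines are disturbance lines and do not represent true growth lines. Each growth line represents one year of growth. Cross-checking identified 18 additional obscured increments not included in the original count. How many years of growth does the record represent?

After corrections the count is 308 − 16 + 18 = 310 growth lines.
One growth line per year makes the duration 310 years.

310 yr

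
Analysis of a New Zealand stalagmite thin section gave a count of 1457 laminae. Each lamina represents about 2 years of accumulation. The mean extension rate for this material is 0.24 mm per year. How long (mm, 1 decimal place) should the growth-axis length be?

699.4 mm

At 2 years per lamina, 1457 × 2 = 2914 years.
Predicted length = 0.24 mm/year × 2914 years = 699.4 mm.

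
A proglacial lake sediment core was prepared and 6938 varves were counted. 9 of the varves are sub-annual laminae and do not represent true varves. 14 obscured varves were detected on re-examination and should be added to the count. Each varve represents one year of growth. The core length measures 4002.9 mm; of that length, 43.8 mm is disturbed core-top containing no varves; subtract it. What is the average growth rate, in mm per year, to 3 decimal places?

True varve count = 6938 − 9 + 14 = 6943.
The growth record spans 4002.9 − 43.8 = 3959.1 mm.
Extension rate ≈ 3959.1 / 6943 = 0.570 mm per year.

0.570 mm per year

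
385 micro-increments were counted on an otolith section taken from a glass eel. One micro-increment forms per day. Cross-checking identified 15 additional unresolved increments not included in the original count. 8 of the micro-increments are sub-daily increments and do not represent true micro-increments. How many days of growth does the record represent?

Adjusted count: 385 − 8 + 15 = 392 micro-increments.
At one micro-increment per day, that is 392 days.

392 days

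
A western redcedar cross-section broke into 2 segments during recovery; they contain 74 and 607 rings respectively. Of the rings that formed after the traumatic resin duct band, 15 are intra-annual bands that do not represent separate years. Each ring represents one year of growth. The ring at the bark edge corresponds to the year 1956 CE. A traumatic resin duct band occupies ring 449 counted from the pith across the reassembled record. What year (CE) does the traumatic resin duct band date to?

Total rings = 74 + 607 = 681.
The traumatic resin duct band sits at ring 449 from the pith, so 681 − 449 = 232 rings formed after it.
Excluding 15 false rings: 232 − 15 = 217.
1956 − 217 = 1739 CE.

1739 CE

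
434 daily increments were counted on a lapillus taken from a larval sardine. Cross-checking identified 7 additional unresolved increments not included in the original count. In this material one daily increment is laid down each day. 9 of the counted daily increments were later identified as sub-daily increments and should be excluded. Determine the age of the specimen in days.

432 days

Correcting the raw count gives 434 − 9 + 7 = 432 true daily increments.
One daily increment per day makes the duration 432 days.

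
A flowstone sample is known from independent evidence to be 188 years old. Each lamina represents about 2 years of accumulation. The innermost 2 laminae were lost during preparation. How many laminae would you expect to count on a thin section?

At 2 years per lamina, 188 / 2 = 94 laminae are expected.
Subtracting the 2 laminae not captured gives 94 − 2 = 92 laminae in the record.

92 laminae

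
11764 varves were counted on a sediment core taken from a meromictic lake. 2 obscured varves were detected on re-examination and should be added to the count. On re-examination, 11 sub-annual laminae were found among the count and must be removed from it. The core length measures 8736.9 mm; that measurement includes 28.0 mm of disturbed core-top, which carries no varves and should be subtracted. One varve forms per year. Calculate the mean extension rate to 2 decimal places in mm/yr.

Correcting the raw count gives 11764 − 11 + 2 = 11755 true varves.
Net length = 8736.9 − 28.0 = 8708.9 mm.
8708.9 mm over 11755 years gives 8708.9 / 11755 ≈ 0.74 mm/yr.

0.74 mm/yr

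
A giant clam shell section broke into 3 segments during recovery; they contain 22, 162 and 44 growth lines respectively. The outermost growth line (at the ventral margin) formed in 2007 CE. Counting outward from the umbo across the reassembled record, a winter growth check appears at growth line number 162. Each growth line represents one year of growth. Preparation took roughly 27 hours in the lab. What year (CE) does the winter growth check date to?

1941 CE

Total growth lines = 22 + 162 + 44 = 228.
228 − 162 = 66 growth lines lie beyond the winter growth check toward the ventral margin.
2007 − 66 = 1941 CE.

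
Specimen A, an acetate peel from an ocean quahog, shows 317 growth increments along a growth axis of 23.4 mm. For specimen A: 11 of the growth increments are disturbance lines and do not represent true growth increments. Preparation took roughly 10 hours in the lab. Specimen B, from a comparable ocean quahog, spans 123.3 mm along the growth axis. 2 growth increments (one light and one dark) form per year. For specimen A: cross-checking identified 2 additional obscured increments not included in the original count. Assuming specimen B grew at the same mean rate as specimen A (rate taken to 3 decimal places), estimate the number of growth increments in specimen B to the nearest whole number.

1622 growth increments

Specimen A: after corrections the count is 317 − 11 + 2 = 308 growth increments.
Specimen A: with 2 growth increments per year, 308 / 2 = 154 years.
A: Mean rate = 23.4 mm / 154 years ≈ 0.152 mm/year.
For B, 123.3 / 0.152 = 811.18 years; at 2 growth increments per year that is 811.18 × 2 ≈ 1622 growth increments.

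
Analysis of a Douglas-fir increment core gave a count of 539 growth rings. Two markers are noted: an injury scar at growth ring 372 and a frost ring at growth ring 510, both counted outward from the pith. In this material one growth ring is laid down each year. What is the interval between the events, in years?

138 yr

Separation: 510 − 372 = 138 growth rings.
That is 138 years at one growth ring per year.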